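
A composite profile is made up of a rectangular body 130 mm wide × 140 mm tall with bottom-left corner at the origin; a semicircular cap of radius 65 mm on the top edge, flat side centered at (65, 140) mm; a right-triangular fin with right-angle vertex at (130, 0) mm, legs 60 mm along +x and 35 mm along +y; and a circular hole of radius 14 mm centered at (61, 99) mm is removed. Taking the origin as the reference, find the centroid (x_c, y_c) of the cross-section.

x_c = 68.63 mm, y_c = 92.50 mm

rectangular body: A = 130 × 140 = 18200.00, centroid at (65.00, 70.00).
semicircular top: A = ½π·65² = 6636.61, centroid at (65.00, 167.59).
triangular fin: A = ½·60·35 = 1050.00, centroid at (150.00, 11.67).
hole: A = −π·14² = -615.75, centroid at (61.00, 99.00).
ΣA = 25270.86 mm²
ΣAx_c = (18200.00)(65.00) + (6636.61)(65.00) + (1050.00)(150.00) + (-615.75)(61.00) = 1734319.06 mm³
ΣAy_c = (18200.00)(70.00) + (6636.61)(167.59) + (1050.00)(11.67) + (-615.75)(99.00) = 2337499.90 mm³
x_c = 1734319.06 / 25270.86 = 68.63 mm
y_c = 2337499.90 / 25270.86 = 92.50 mm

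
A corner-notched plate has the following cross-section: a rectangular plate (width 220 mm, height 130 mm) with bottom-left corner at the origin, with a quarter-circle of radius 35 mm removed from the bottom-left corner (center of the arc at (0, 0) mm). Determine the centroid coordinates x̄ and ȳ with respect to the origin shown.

x̄ = 113.31 mm, ȳ = 66.75 mm

Part | A | x̄ᵢ | ȳᵢ | A·x̄ᵢ | A·ȳᵢ
plate | 28600.00 | 110.00 | 65.00 | 3146000.00 | 1859000.00
removed quarter-circle | -962.11 | 14.85 | 14.85 | -14291.67 | -14291.67
Σ | 27637.89 |  |  | 3131708.33 | 1844708.33
x̄ = 3131708.33 / 27637.89 = 113.31 mm
ȳ = 1844708.33 / 27637.89 = 66.75 mm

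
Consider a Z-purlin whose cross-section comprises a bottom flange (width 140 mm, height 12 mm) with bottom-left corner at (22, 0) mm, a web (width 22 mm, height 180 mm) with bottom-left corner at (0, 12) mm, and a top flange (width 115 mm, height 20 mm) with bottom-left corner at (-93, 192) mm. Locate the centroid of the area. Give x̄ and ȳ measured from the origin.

x̄ = 14.67 mm, ȳ = 110.65 mm

Part | A | x̄ᵢ | ȳᵢ | A·x̄ᵢ | A·ȳᵢ
bottom flange | 1680.00 | 92.00 | 6.00 | 154560.00 | 10080.00
web | 3960.00 | 11.00 | 102.00 | 43560.00 | 403920.00
top flange | 2300.00 | -35.50 | 202.00 | -81650.00 | 464600.00
Σ | 7940.00 |  |  | 116470.00 | 878600.00
x̄ = 116470.00 / 7940.00 = 14.67 mm
ȳ = 878600.00 / 7940.00 = 110.65 mm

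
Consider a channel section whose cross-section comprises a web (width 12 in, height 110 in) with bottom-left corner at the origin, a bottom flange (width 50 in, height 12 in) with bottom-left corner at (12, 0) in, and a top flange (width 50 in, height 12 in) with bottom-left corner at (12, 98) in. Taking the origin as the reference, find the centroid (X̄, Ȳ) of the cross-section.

web: A = 12 × 110 = 1320.00, centroid at (6.00, 55.00).
bottom flange: A = 50 × 12 = 600.00, centroid at (37.00, 6.00).
top flange: A = 50 × 12 = 600.00, centroid at (37.00, 104.00).
ΣA = 2520.00 in², ΣAX̄ = 52320.00 in³, ΣAȲ = 138600.00 in³.
X̄ = 52320.00/2520.00 = 20.76 in; Ȳ = 138600.00/2520.00 = 55.00 in.

X̄ = 20.76 in, Ȳ = 55.00 in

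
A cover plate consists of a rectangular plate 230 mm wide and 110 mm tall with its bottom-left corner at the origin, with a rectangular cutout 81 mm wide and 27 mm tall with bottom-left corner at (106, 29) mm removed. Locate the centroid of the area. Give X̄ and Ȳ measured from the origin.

X̄ = 112.02 mm, Ȳ = 56.18 mm

plate: A = 230 × 110 = 25300.00, centroid at (115.00, 55.00).
hole: A = −(81 × 27) = -2187.00, centroid at (146.50, 42.50).
ΣA = 23113.00 mm², ΣAX̄ = 2589104.50 mm³, ΣAȲ = 1298552.50 mm³.
X̄ = 2589104.50/23113.00 = 112.02 mm; Ȳ = 1298552.50/23113.00 = 56.18 mm.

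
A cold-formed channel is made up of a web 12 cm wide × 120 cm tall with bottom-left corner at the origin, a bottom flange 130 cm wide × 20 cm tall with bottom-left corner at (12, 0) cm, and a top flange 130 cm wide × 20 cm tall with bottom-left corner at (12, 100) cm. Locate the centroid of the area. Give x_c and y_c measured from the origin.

web: A = 12 × 120 = 1440.00, centroid at (6.00, 60.00).
bottom flange: A = 130 × 20 = 2600.00, centroid at (77.00, 10.00).
top flange: A = 130 × 20 = 2600.00, centroid at (77.00, 110.00).
ΣA = 6640.00 cm²
ΣAx_c = (1440.00)(6.00) + (2600.00)(77.00) + (2600.00)(77.00) = 409040.00 cm³
ΣAy_c = (1440.00)(60.00) + (2600.00)(10.00) + (2600.00)(110.00) = 398400.00 cm³
x_c = 409040.00 / 6640.00 = 61.60 cm
y_c = 398400.00 / 6640.00 = 60.00 cm

x_c = 61.60 cm, y_c = 60.00 cm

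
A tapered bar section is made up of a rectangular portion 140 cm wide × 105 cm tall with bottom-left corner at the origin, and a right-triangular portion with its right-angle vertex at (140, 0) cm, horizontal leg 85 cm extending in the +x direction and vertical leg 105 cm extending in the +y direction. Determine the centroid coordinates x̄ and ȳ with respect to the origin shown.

x̄ = 92.90 cm, ȳ = 48.42 cm

Part | A | x̄ᵢ | ȳᵢ | A·x̄ᵢ | A·ȳᵢ
rectangular portion | 14700.00 | 70.00 | 52.50 | 1029000.00 | 771750.00
triangular portion | 4462.50 | 168.33 | 35.00 | 751187.50 | 156187.50
Σ | 19162.50 |  |  | 1780187.50 | 927937.50
x̄ = 1780187.50 / 19162.50 = 92.90 cm
ȳ = 927937.50 / 19162.50 = 48.42 cm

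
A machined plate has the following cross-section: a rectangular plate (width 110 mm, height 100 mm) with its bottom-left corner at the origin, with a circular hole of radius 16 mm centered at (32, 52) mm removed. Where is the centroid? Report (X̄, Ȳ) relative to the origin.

X̄ = 56.81 mm, Ȳ = 49.84 mm

plate: A = 110 × 100 = 11000.00, centroid at (55.00, 50.00).
hole: A = −π·16² = -804.25, centroid at (32.00, 52.00).
ΣA = 10195.75 mm²
ΣAX̄ = (11000.00)(55.00) + (-804.25)(32.00) = 579264.07 mm³
ΣAȲ = (11000.00)(50.00) + (-804.25)(52.00) = 508179.12 mm³
X̄ = 579264.07 / 10195.75 = 56.81 mm
Ȳ = 508179.12 / 10195.75 = 49.84 mm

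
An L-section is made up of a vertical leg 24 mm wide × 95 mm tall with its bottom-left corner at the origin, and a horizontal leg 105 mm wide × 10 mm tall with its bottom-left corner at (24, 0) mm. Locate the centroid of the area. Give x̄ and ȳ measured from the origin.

x̄ = 32.34 mm, ȳ = 34.10 mm

vertical leg: A = 24 × 95 = 2280.00, centroid at (12.00, 47.50).
horizontal leg: A = 105 × 10 = 1050.00, centroid at (76.50, 5.00).
ΣA = 3330.00 mm², ΣAx̄ = 107685.00 mm³, ΣAȳ = 113550.00 mm³.
x̄ = 107685.00/3330.00 = 32.34 mm; ȳ = 113550.00/3330.00 = 34.10 mm.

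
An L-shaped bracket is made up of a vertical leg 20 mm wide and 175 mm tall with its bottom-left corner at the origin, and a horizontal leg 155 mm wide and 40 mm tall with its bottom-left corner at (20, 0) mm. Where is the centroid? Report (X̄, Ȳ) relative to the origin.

X̄ = 65.93 mm, Ȳ = 44.36 mm

Part | A | x̄ᵢ | ȳᵢ | A·x̄ᵢ | A·ȳᵢ
vertical leg | 3500.00 | 10.00 | 87.50 | 35000.00 | 306250.00
horizontal leg | 6200.00 | 97.50 | 20.00 | 604500.00 | 124000.00
Σ | 9700.00 |  |  | 639500.00 | 430250.00
X̄ = 639500.00 / 9700.00 = 65.93 mm
Ȳ = 430250.00 / 9700.00 = 44.36 mm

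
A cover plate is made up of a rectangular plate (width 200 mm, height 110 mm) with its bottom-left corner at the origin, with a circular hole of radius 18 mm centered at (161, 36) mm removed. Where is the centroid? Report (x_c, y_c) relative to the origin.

plate: A = 200 × 110 = 22000.00, centroid at (100.00, 55.00).
hole: A = −π·18² = -1017.88, centroid at (161.00, 36.00).
ΣA = 20982.12 mm²
ΣAx_c = (22000.00)(100.00) + (-1017.88)(161.00) = 2036121.96 mm³
ΣAy_c = (22000.00)(55.00) + (-1017.88)(36.00) = 1173356.46 mm³
x_c = 2036121.96 / 20982.12 = 97.04 mm
y_c = 1173356.46 / 20982.12 = 55.92 mm

x_c = 97.04 mm, y_c = 55.92 mm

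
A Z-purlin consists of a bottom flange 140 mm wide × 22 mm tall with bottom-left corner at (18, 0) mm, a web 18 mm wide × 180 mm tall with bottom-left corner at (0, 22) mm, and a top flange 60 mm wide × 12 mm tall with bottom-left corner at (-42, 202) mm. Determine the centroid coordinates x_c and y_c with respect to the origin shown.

bottom flange: A = 140 × 22 = 3080.00, centroid at (88.00, 11.00).
web: A = 18 × 180 = 3240.00, centroid at (9.00, 112.00).
top flange: A = 60 × 12 = 720.00, centroid at (-12.00, 208.00).
ΣA = 7040.00 mm²
ΣAx_c = (3080.00)(88.00) + (3240.00)(9.00) + (720.00)(-12.00) = 291560.00 mm³
ΣAy_c = (3080.00)(11.00) + (3240.00)(112.00) + (720.00)(208.00) = 546520.00 mm³
x_c = 291560.00 / 7040.00 = 41.41 mm
y_c = 546520.00 / 7040.00 = 77.63 mm

x_c = 41.41 mm, y_c = 77.63 mm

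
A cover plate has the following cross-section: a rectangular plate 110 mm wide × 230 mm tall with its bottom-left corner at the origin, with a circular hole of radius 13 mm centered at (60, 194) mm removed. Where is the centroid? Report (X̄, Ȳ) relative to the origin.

X̄ = 54.89 mm, Ȳ = 113.31 mm

plate: A = 110 × 230 = 25300.00, centroid at (55.00, 115.00).
hole: A = −π·13² = -530.93, centroid at (60.00, 194.00).
ΣA = 24769.07 mm², ΣAX̄ = 1359644.25 mm³, ΣAȲ = 2806499.74 mm³.
X̄ = 1359644.25/24769.07 = 54.89 mm; Ȳ = 2806499.74/24769.07 = 113.31 mm.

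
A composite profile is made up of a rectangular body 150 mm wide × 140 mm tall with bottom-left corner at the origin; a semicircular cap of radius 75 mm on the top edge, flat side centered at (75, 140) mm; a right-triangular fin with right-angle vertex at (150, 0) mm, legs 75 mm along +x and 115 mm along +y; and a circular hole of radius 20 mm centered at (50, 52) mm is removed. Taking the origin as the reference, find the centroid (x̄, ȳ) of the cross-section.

x̄ = 89.07 mm, ȳ = 93.89 mm

rectangular body: A = 150 × 140 = 21000.00, centroid at (75.00, 70.00).
semicircular top: A = ½π·75² = 8835.73, centroid at (75.00, 171.83).
triangular fin: A = ½·75·115 = 4312.50, centroid at (175.00, 38.33).
hole: A = −π·20² = -1256.64, centroid at (50.00, 52.00).
ΣA = 32891.59 mm²
ΣAx̄ = (21000.00)(75.00) + (8835.73)(75.00) + (4312.50)(175.00) + (-1256.64)(50.00) = 2929535.35 mm³
ΣAȳ = (21000.00)(70.00) + (8835.73)(171.83) + (4312.50)(38.33) + (-1256.64)(52.00) = 3088219.48 mm³
x̄ = 2929535.35 / 32891.59 = 89.07 mm
ȳ = 3088219.48 / 32891.59 = 93.89 mm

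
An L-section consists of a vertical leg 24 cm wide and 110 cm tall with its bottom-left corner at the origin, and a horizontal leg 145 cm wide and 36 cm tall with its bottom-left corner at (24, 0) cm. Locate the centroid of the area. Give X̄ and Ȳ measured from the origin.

Part | A | x̄ᵢ | ȳᵢ | A·x̄ᵢ | A·ȳᵢ
vertical leg | 2640.00 | 12.00 | 55.00 | 31680.00 | 145200.00
horizontal leg | 5220.00 | 96.50 | 18.00 | 503730.00 | 93960.00
Σ | 7860.00 |  |  | 535410.00 | 239160.00
X̄ = 535410.00 / 7860.00 = 68.12 cm
Ȳ = 239160.00 / 7860.00 = 30.43 cm

X̄ = 68.12 cm, Ȳ = 30.43 cm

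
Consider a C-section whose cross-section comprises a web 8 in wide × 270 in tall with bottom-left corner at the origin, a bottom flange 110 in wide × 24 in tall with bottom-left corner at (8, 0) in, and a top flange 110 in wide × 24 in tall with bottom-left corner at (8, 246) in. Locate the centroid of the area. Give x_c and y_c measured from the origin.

x_c = 45.87 in, y_c = 135.00 in

Part | A | x̄ᵢ | ȳᵢ | A·x̄ᵢ | A·ȳᵢ
web | 2160.00 | 4.00 | 135.00 | 8640.00 | 291600.00
bottom flange | 2640.00 | 63.00 | 12.00 | 166320.00 | 31680.00
top flange | 2640.00 | 63.00 | 258.00 | 166320.00 | 681120.00
Σ | 7440.00 |  |  | 341280.00 | 1004400.00
x_c = 341280.00 / 7440.00 = 45.87 in
y_c = 1004400.00 / 7440.00 = 135.00 in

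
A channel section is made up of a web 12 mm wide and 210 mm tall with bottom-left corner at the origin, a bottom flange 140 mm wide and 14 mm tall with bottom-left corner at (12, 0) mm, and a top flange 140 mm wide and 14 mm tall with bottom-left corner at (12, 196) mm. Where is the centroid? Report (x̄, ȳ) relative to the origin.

web: A = 12 × 210 = 2520.00, centroid at (6.00, 105.00).
bottom flange: A = 140 × 14 = 1960.00, centroid at (82.00, 7.00).
top flange: A = 140 × 14 = 1960.00, centroid at (82.00, 203.00).
ΣA = 6440.00 mm²
ΣAx̄ = (2520.00)(6.00) + (1960.00)(82.00) + (1960.00)(82.00) = 336560.00 mm³
ΣAȳ = (2520.00)(105.00) + (1960.00)(7.00) + (1960.00)(203.00) = 676200.00 mm³
x̄ = 336560.00 / 6440.00 = 52.26 mm
ȳ = 676200.00 / 6440.00 = 105.00 mm

x̄ = 52.26 mm, ȳ = 105.00 mm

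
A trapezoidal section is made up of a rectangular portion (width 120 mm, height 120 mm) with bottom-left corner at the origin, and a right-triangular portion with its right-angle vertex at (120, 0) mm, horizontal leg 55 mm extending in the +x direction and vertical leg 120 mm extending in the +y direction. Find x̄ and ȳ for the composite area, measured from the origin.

Part | A | x̄ᵢ | ȳᵢ | A·x̄ᵢ | A·ȳᵢ
rectangular portion | 14400.00 | 60.00 | 60.00 | 864000.00 | 864000.00
triangular portion | 3300.00 | 138.33 | 40.00 | 456500.00 | 132000.00
Σ | 17700.00 |  |  | 1320500.00 | 996000.00
x̄ = 1320500.00 / 17700.00 = 74.60 mm
ȳ = 996000.00 / 17700.00 = 56.27 mm

x̄ = 74.60 mm, ȳ = 56.27 mm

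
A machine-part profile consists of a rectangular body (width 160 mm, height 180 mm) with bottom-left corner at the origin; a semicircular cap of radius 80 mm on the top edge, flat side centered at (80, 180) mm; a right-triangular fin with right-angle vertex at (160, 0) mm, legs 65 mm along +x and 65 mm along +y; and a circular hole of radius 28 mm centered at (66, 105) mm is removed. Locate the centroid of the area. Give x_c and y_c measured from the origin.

x_c = 86.47 mm, y_c = 117.66 mm

rectangular body: A = 160 × 180 = 28800.00, centroid at (80.00, 90.00).
semicircular top: A = ½π·80² = 10053.10, centroid at (80.00, 213.95).
triangular fin: A = ½·65·65 = 2112.50, centroid at (181.67, 21.67).
hole: A = −π·28² = -2463.01, centroid at (66.00, 105.00).
ΣA = 38502.59 mm², ΣAx_c = 3329459.98 mm³, ΣAy_c = 4530045.63 mm³.
x_c = 3329459.98/38502.59 = 86.47 mm; y_c = 4530045.63/38502.59 = 117.66 mm.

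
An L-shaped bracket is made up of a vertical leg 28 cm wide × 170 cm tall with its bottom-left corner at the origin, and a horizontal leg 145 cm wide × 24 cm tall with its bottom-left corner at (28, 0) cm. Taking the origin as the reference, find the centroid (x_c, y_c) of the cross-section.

x_c = 50.53 cm, y_c = 54.17 cm

Part | A | x̄ᵢ | ȳᵢ | A·x̄ᵢ | A·ȳᵢ
vertical leg | 4760.00 | 14.00 | 85.00 | 66640.00 | 404600.00
horizontal leg | 3480.00 | 100.50 | 12.00 | 349740.00 | 41760.00
Σ | 8240.00 |  |  | 416380.00 | 446360.00
x_c = 416380.00 / 8240.00 = 50.53 cm
y_c = 446360.00 / 8240.00 = 54.17 cm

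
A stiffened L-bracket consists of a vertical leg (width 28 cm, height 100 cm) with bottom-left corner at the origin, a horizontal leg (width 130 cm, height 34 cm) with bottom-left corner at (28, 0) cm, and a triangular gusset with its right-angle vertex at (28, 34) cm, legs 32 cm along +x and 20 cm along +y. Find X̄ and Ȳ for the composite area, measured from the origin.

X̄ = 61.36 cm, Ȳ = 30.26 cm

vertical leg: A = 28 × 100 = 2800.00, centroid at (14.00, 50.00).
horizontal leg: A = 130 × 34 = 4420.00, centroid at (93.00, 17.00).
gusset: A = ½·32·20 = 320.00, centroid at (38.67, 40.67).
ΣA = 7540.00 cm²
ΣAX̄ = (2800.00)(14.00) + (4420.00)(93.00) + (320.00)(38.67) = 462633.33 cm³
ΣAȲ = (2800.00)(50.00) + (4420.00)(17.00) + (320.00)(40.67) = 228153.33 cm³
X̄ = 462633.33 / 7540.00 = 61.36 cm
Ȳ = 228153.33 / 7540.00 = 30.26 cm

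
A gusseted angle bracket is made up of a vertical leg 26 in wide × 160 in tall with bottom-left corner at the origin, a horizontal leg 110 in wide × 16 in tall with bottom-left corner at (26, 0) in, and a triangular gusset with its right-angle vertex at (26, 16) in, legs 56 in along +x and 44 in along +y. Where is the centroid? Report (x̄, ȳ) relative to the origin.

x̄ = 35.19 in, ȳ = 53.78 in

vertical leg: A = 26 × 160 = 4160.00, centroid at (13.00, 80.00).
horizontal leg: A = 110 × 16 = 1760.00, centroid at (81.00, 8.00).
gusset: A = ½·56·44 = 1232.00, centroid at (44.67, 30.67).
ΣA = 7152.00 in², ΣAx̄ = 251669.33 in³, ΣAȳ = 384661.33 in³.
x̄ = 251669.33/7152.00 = 35.19 in; ȳ = 384661.33/7152.00 = 53.78 in.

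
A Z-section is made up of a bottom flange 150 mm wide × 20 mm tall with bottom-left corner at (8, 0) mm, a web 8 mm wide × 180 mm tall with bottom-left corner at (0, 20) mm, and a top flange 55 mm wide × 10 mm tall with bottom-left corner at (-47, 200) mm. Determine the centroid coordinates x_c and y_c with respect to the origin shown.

bottom flange: A = 150 × 20 = 3000.00, centroid at (83.00, 10.00).
web: A = 8 × 180 = 1440.00, centroid at (4.00, 110.00).
top flange: A = 55 × 10 = 550.00, centroid at (-19.50, 205.00).
ΣA = 4990.00 mm², ΣAx_c = 244035.00 mm³, ΣAy_c = 301150.00 mm³.
x_c = 244035.00/4990.00 = 48.90 mm; y_c = 301150.00/4990.00 = 60.35 mm.

x_c = 48.90 mm, y_c = 60.35 mm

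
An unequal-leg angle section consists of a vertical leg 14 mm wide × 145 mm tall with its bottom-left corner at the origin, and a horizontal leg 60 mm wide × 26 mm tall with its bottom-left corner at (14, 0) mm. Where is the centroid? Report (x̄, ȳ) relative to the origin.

vertical leg: A = 14 × 145 = 2030.00, centroid at (7.00, 72.50).
horizontal leg: A = 60 × 26 = 1560.00, centroid at (44.00, 13.00).
ΣA = 3590.00 mm², ΣAx̄ = 82850.00 mm³, ΣAȳ = 167455.00 mm³.
x̄ = 82850.00/3590.00 = 23.08 mm; ȳ = 167455.00/3590.00 = 46.64 mm.

x̄ = 23.08 mm, ȳ = 46.64 mm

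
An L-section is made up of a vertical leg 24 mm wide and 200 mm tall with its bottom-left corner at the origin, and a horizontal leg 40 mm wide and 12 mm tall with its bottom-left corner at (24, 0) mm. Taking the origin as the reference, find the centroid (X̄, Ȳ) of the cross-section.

X̄ = 14.91 mm, Ȳ = 91.45 mm

vertical leg: A = 24 × 200 = 4800.00, centroid at (12.00, 100.00).
horizontal leg: A = 40 × 12 = 480.00, centroid at (44.00, 6.00).
ΣA = 5280.00 mm², ΣAX̄ = 78720.00 mm³, ΣAȲ = 482880.00 mm³.
X̄ = 78720.00/5280.00 = 14.91 mm; Ȳ = 482880.00/5280.00 = 91.45 mm.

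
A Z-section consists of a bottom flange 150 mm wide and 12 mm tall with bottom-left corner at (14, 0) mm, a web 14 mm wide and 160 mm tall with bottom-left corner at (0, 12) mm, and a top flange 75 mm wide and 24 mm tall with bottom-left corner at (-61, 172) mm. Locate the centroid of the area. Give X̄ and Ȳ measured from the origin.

X̄ = 22.87 mm, Ȳ = 93.85 mm

Part | A | x̄ᵢ | ȳᵢ | A·x̄ᵢ | A·ȳᵢ
bottom flange | 1800.00 | 89.00 | 6.00 | 160200.00 | 10800.00
web | 2240.00 | 7.00 | 92.00 | 15680.00 | 206080.00
top flange | 1800.00 | -23.50 | 184.00 | -42300.00 | 331200.00
Σ | 5840.00 |  |  | 133580.00 | 548080.00
X̄ = 133580.00 / 5840.00 = 22.87 mm
Ȳ = 548080.00 / 5840.00 = 93.85 mm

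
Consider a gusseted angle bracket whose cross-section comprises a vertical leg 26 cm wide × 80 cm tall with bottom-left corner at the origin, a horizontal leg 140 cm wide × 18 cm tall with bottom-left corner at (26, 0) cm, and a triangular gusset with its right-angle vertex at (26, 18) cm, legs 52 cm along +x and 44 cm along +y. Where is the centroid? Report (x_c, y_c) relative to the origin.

x_c = 55.45 cm, y_c = 24.94 cm

vertical leg: A = 26 × 80 = 2080.00, centroid at (13.00, 40.00).
horizontal leg: A = 140 × 18 = 2520.00, centroid at (96.00, 9.00).
gusset: A = ½·52·44 = 1144.00, centroid at (43.33, 32.67).
ΣA = 5744.00 cm²
ΣAx_c = (2080.00)(13.00) + (2520.00)(96.00) + (1144.00)(43.33) = 318533.33 cm³
ΣAy_c = (2080.00)(40.00) + (2520.00)(9.00) + (1144.00)(32.67) = 143250.67 cm³
x_c = 318533.33 / 5744.00 = 55.45 cm
y_c = 143250.67 / 5744.00 = 24.94 cm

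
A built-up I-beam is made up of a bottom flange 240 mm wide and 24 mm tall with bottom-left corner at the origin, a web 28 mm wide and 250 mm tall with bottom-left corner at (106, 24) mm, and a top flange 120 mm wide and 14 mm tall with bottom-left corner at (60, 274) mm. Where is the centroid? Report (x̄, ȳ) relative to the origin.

Part | A | x̄ᵢ | ȳᵢ | A·x̄ᵢ | A·ȳᵢ
bottom flange | 5760.00 | 120.00 | 12.00 | 691200.00 | 69120.00
web | 7000.00 | 120.00 | 149.00 | 840000.00 | 1043000.00
top flange | 1680.00 | 120.00 | 281.00 | 201600.00 | 472080.00
Σ | 14440.00 |  |  | 1732800.00 | 1584200.00
x̄ = 1732800.00 / 14440.00 = 120.00 mm
ȳ = 1584200.00 / 14440.00 = 109.71 mm

x̄ = 120.00 mm, ȳ = 109.71 mm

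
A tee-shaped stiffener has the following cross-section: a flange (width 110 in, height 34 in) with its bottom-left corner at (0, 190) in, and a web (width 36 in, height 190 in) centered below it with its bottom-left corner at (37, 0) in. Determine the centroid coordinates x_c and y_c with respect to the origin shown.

x_c = 55.00 in, y_c = 134.59 in

web: A = 36 × 190 = 6840.00, centroid at (55.00, 95.00).
flange: A = 110 × 34 = 3740.00, centroid at (55.00, 207.00).
ΣA = 10580.00 in²
ΣAx_c = (6840.00)(55.00) + (3740.00)(55.00) = 581900.00 in³
ΣAy_c = (6840.00)(95.00) + (3740.00)(207.00) = 1423980.00 in³
x_c = 581900.00 / 10580.00 = 55.00 in
y_c = 1423980.00 / 10580.00 = 134.59 in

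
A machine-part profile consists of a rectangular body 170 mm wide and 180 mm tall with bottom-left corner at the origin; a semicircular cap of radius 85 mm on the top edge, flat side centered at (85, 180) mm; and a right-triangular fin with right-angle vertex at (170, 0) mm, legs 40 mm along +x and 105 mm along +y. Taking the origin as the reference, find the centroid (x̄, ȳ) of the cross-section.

Part | A | x̄ᵢ | ȳᵢ | A·x̄ᵢ | A·ȳᵢ
rectangular body | 30600.00 | 85.00 | 90.00 | 2601000.00 | 2754000.00
semicircular top | 11349.00 | 85.00 | 216.08 | 964665.29 | 2452237.29
triangular fin | 2100.00 | 183.33 | 35.00 | 385000.00 | 73500.00
Σ | 44049.00 |  |  | 3950665.29 | 5279737.29
x̄ = 3950665.29 / 44049.00 = 89.69 mm
ȳ = 5279737.29 / 44049.00 = 119.86 mm

x̄ = 89.69 mm, ȳ = 119.86 mm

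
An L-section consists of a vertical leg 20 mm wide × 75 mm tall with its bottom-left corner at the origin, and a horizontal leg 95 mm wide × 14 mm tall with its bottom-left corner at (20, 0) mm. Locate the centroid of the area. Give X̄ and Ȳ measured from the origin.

Part | A | x̄ᵢ | ȳᵢ | A·x̄ᵢ | A·ȳᵢ
vertical leg | 1500.00 | 10.00 | 37.50 | 15000.00 | 56250.00
horizontal leg | 1330.00 | 67.50 | 7.00 | 89775.00 | 9310.00
Σ | 2830.00 |  |  | 104775.00 | 65560.00
X̄ = 104775.00 / 2830.00 = 37.02 mm
Ȳ = 65560.00 / 2830.00 = 23.17 mm

X̄ = 37.02 mm, Ȳ = 23.17 mm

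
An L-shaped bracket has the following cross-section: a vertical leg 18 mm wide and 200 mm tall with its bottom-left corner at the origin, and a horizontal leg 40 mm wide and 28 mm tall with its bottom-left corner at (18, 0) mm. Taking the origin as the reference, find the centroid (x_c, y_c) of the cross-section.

x_c = 15.88 mm, y_c = 79.59 mm

vertical leg: A = 18 × 200 = 3600.00, centroid at (9.00, 100.00).
horizontal leg: A = 40 × 28 = 1120.00, centroid at (38.00, 14.00).
ΣA = 4720.00 mm²
ΣAx_c = (3600.00)(9.00) + (1120.00)(38.00) = 74960.00 mm³
ΣAy_c = (3600.00)(100.00) + (1120.00)(14.00) = 375680.00 mm³
x_c = 74960.00 / 4720.00 = 15.88 mm
y_c = 375680.00 / 4720.00 = 79.59 mm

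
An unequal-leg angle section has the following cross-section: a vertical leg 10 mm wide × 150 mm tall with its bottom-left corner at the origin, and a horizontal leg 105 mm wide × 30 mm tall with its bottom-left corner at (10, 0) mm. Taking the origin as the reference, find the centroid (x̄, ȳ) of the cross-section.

Part | A | x̄ᵢ | ȳᵢ | A·x̄ᵢ | A·ȳᵢ
vertical leg | 1500.00 | 5.00 | 75.00 | 7500.00 | 112500.00
horizontal leg | 3150.00 | 62.50 | 15.00 | 196875.00 | 47250.00
Σ | 4650.00 |  |  | 204375.00 | 159750.00
x̄ = 204375.00 / 4650.00 = 43.95 mm
ȳ = 159750.00 / 4650.00 = 34.35 mm

x̄ = 43.95 mm, ȳ = 34.35 mm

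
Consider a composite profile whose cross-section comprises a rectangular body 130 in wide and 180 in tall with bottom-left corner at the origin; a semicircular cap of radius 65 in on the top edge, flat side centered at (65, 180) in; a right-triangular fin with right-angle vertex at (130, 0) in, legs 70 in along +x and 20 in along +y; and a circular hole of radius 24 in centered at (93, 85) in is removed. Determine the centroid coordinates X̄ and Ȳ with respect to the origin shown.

X̄ = 65.39 in, Ȳ = 115.27 in

rectangular body: A = 130 × 180 = 23400.00, centroid at (65.00, 90.00).
semicircular top: A = ½π·65² = 6636.61, centroid at (65.00, 207.59).
triangular fin: A = ½·70·20 = 700.00, centroid at (153.33, 6.67).
hole: A = −π·24² = -1809.56, centroid at (93.00, 85.00).
ΣA = 28927.06 in², ΣAX̄ = 1891424.44 in³, ΣAȲ = 3334528.23 in³.
X̄ = 1891424.44/28927.06 = 65.39 in; Ȳ = 3334528.23/28927.06 = 115.27 in.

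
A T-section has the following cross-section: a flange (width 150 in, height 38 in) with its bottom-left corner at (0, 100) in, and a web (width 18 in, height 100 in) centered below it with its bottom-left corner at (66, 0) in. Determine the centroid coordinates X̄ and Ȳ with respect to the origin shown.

X̄ = 75.00 in, Ȳ = 102.44 in

web: A = 18 × 100 = 1800.00, centroid at (75.00, 50.00).
flange: A = 150 × 38 = 5700.00, centroid at (75.00, 119.00).
ΣA = 7500.00 in², ΣAX̄ = 562500.00 in³, ΣAȲ = 768300.00 in³.
X̄ = 562500.00/7500.00 = 75.00 in; Ȳ = 768300.00/7500.00 = 102.44 in.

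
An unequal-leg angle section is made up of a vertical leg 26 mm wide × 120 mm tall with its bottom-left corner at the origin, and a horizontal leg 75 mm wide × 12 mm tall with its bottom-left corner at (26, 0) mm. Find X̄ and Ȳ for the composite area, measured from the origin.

X̄ = 24.31 mm, Ȳ = 47.91 mm

vertical leg: A = 26 × 120 = 3120.00, centroid at (13.00, 60.00).
horizontal leg: A = 75 × 12 = 900.00, centroid at (63.50, 6.00).
ΣA = 4020.00 mm²
ΣAX̄ = (3120.00)(13.00) + (900.00)(63.50) = 97710.00 mm³
ΣAȲ = (3120.00)(60.00) + (900.00)(6.00) = 192600.00 mm³
X̄ = 97710.00 / 4020.00 = 24.31 mm
Ȳ = 192600.00 / 4020.00 = 47.91 mm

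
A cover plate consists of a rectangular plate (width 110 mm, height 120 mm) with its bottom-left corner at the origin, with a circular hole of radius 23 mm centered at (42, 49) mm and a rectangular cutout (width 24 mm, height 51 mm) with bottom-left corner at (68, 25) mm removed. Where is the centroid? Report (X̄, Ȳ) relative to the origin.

plate: A = 110 × 120 = 13200.00, centroid at (55.00, 60.00).
hole 1: A = −π·23² = -1661.90, centroid at (42.00, 49.00).
hole 2: A = −(24 × 51) = -1224.00, centroid at (80.00, 50.50).
ΣA = 10314.10 mm²
ΣAX̄ = (13200.00)(55.00) + (-1661.90)(42.00) + (-1224.00)(80.00) = 558280.09 mm³
ΣAȲ = (13200.00)(60.00) + (-1661.90)(49.00) + (-1224.00)(50.50) = 648754.78 mm³
X̄ = 558280.09 / 10314.10 = 54.13 mm
Ȳ = 648754.78 / 10314.10 = 62.90 mm

X̄ = 54.13 mm, Ȳ = 62.90 mm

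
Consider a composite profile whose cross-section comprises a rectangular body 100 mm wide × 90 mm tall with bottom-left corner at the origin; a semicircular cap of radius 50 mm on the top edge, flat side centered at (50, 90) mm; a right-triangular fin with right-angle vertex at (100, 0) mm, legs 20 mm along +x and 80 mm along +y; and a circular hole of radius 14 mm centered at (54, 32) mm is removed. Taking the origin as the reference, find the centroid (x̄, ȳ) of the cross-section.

x̄ = 53.27 mm, ȳ = 64.33 mm

rectangular body: A = 100 × 90 = 9000.00, centroid at (50.00, 45.00).
semicircular top: A = ½π·50² = 3926.99, centroid at (50.00, 111.22).
triangular fin: A = ½·20·80 = 800.00, centroid at (106.67, 26.67).
hole: A = −π·14² = -615.75, centroid at (54.00, 32.00).
ΣA = 13111.24 mm², ΣAx̄ = 698432.26 mm³, ΣAȳ = 843391.77 mm³.
x̄ = 698432.26/13111.24 = 53.27 mm; ȳ = 843391.77/13111.24 = 64.33 mm.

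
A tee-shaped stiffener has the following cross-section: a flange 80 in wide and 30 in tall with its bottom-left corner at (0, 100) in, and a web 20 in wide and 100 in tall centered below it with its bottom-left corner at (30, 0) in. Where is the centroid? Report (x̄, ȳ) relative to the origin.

x̄ = 40.00 in, ȳ = 85.45 in

web: A = 20 × 100 = 2000.00, centroid at (40.00, 50.00).
flange: A = 80 × 30 = 2400.00, centroid at (40.00, 115.00).
ΣA = 4400.00 in², ΣAx̄ = 176000.00 in³, ΣAȳ = 376000.00 in³.
x̄ = 176000.00/4400.00 = 40.00 in; ȳ = 376000.00/4400.00 = 85.45 in.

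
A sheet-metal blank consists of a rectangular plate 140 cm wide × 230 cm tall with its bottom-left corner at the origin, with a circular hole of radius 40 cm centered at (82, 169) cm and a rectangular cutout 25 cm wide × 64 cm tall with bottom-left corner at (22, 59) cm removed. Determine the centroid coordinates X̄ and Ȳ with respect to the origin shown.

Part | A | x̄ᵢ | ȳᵢ | A·x̄ᵢ | A·ȳᵢ
plate | 32200.00 | 70.00 | 115.00 | 2254000.00 | 3703000.00
hole 1 | -5026.55 | 82.00 | 169.00 | -412176.96 | -849486.65
hole 2 | -1600.00 | 34.50 | 91.00 | -55200.00 | -145600.00
Σ | 25573.45 |  |  | 1786623.04 | 2707913.35
X̄ = 1786623.04 / 25573.45 = 69.86 cm
Ȳ = 2707913.35 / 25573.45 = 105.89 cm

X̄ = 69.86 cm, Ȳ = 105.89 cm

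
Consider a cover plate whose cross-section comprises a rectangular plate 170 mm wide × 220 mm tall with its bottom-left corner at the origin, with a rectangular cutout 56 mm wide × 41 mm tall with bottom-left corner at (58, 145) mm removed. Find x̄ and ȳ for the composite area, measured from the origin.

plate: A = 170 × 220 = 37400.00, centroid at (85.00, 110.00).
hole: A = −(56 × 41) = -2296.00, centroid at (86.00, 165.50).
ΣA = 35104.00 mm²
ΣAx̄ = (37400.00)(85.00) + (-2296.00)(86.00) = 2981544.00 mm³
ΣAȳ = (37400.00)(110.00) + (-2296.00)(165.50) = 3734012.00 mm³
x̄ = 2981544.00 / 35104.00 = 84.93 mm
ȳ = 3734012.00 / 35104.00 = 106.37 mm

x̄ = 84.93 mm, ȳ = 106.37 mm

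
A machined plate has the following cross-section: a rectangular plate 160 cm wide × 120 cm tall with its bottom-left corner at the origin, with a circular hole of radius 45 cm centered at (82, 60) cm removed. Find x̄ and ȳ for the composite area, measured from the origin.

Part | A | x̄ᵢ | ȳᵢ | A·x̄ᵢ | A·ȳᵢ
plate | 19200.00 | 80.00 | 60.00 | 1536000.00 | 1152000.00
hole | -6361.73 | 82.00 | 60.00 | -521661.46 | -381703.51
Σ | 12838.27 |  |  | 1014338.54 | 770296.49
x̄ = 1014338.54 / 12838.27 = 79.01 cm
ȳ = 770296.49 / 12838.27 = 60.00 cm

x̄ = 79.01 cm, ȳ = 60.00 cm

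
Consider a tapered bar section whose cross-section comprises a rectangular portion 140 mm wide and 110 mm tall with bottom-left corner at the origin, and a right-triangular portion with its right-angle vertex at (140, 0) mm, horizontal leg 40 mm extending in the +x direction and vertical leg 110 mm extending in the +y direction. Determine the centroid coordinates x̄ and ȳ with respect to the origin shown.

rectangular portion: A = 140 × 110 = 15400.00, centroid at (70.00, 55.00).
triangular portion: A = ½·40·110 = 2200.00, centroid at (153.33, 36.67).
ΣA = 17600.00 mm²
ΣAx̄ = (15400.00)(70.00) + (2200.00)(153.33) = 1415333.33 mm³
ΣAȳ = (15400.00)(55.00) + (2200.00)(36.67) = 927666.67 mm³
x̄ = 1415333.33 / 17600.00 = 80.42 mm
ȳ = 927666.67 / 17600.00 = 52.71 mm

x̄ = 80.42 mm, ȳ = 52.71 mm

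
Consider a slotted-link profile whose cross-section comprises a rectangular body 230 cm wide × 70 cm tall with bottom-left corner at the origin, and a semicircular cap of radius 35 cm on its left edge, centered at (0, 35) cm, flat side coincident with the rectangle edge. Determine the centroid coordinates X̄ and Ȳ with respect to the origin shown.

X̄ = 101.14 cm, Ȳ = 35.00 cm

Part | A | x̄ᵢ | ȳᵢ | A·x̄ᵢ | A·ȳᵢ
rectangular body | 16100.00 | 115.00 | 35.00 | 1851500.00 | 563500.00
semicircular end | 1924.23 | -14.85 | 35.00 | -28583.33 | 67347.89
Σ | 18024.23 |  |  | 1822916.67 | 630847.89
X̄ = 1822916.67 / 18024.23 = 101.14 cm
Ȳ = 630847.89 / 18024.23 = 35.00 cm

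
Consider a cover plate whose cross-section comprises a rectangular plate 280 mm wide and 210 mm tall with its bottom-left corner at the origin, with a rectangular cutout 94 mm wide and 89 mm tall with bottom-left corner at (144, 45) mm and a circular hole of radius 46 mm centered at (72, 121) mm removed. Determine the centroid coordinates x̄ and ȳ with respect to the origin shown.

x̄ = 140.58 mm, ȳ = 105.53 mm

Part | A | x̄ᵢ | ȳᵢ | A·x̄ᵢ | A·ȳᵢ
plate | 58800.00 | 140.00 | 105.00 | 8232000.00 | 6174000.00
hole 1 | -8366.00 | 191.00 | 89.50 | -1597906.00 | -748757.00
hole 2 | -6647.61 | 72.00 | 121.00 | -478627.92 | -804360.82
Σ | 43786.39 |  |  | 6155466.08 | 4620882.18
x̄ = 6155466.08 / 43786.39 = 140.58 mm
ȳ = 4620882.18 / 43786.39 = 105.53 mm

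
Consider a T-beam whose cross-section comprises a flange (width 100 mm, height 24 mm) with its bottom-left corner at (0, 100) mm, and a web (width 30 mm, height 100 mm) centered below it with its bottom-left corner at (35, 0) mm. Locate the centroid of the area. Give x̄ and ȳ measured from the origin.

x̄ = 50.00 mm, ȳ = 77.56 mm

Part | A | x̄ᵢ | ȳᵢ | A·x̄ᵢ | A·ȳᵢ
web | 3000.00 | 50.00 | 50.00 | 150000.00 | 150000.00
flange | 2400.00 | 50.00 | 112.00 | 120000.00 | 268800.00
Σ | 5400.00 |  |  | 270000.00 | 418800.00
x̄ = 270000.00 / 5400.00 = 50.00 mm
ȳ = 418800.00 / 5400.00 = 77.56 mm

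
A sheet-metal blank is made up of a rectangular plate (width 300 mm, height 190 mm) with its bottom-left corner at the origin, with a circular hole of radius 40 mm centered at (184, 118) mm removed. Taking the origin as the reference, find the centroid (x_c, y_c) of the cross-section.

x_c = 146.71 mm, y_c = 92.78 mm

plate: A = 300 × 190 = 57000.00, centroid at (150.00, 95.00).
hole: A = −π·40² = -5026.55, centroid at (184.00, 118.00).
ΣA = 51973.45 mm², ΣAx_c = 7625115.12 mm³, ΣAy_c = 4821867.31 mm³.
x_c = 7625115.12/51973.45 = 146.71 mm; y_c = 4821867.31/51973.45 = 92.78 mm.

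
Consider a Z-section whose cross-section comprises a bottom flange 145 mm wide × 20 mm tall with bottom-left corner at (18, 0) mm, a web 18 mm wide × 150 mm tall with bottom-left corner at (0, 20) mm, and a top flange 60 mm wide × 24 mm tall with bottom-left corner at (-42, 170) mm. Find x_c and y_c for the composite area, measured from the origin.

x_c = 38.28 mm, y_c = 77.78 mm

Part | A | x̄ᵢ | ȳᵢ | A·x̄ᵢ | A·ȳᵢ
bottom flange | 2900.00 | 90.50 | 10.00 | 262450.00 | 29000.00
web | 2700.00 | 9.00 | 95.00 | 24300.00 | 256500.00
top flange | 1440.00 | -12.00 | 182.00 | -17280.00 | 262080.00
Σ | 7040.00 |  |  | 269470.00 | 547580.00
x_c = 269470.00 / 7040.00 = 38.28 mm
y_c = 547580.00 / 7040.00 = 77.78 mm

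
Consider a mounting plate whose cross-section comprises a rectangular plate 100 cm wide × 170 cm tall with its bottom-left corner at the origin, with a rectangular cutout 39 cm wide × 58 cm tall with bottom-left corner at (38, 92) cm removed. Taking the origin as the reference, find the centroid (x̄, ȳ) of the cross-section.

plate: A = 100 × 170 = 17000.00, centroid at (50.00, 85.00).
hole: A = −(39 × 58) = -2262.00, centroid at (57.50, 121.00).
ΣA = 14738.00 cm², ΣAx̄ = 719935.00 cm³, ΣAȳ = 1171298.00 cm³.
x̄ = 719935.00/14738.00 = 48.85 cm; ȳ = 1171298.00/14738.00 = 79.47 cm.

x̄ = 48.85 cm, ȳ = 79.47 cm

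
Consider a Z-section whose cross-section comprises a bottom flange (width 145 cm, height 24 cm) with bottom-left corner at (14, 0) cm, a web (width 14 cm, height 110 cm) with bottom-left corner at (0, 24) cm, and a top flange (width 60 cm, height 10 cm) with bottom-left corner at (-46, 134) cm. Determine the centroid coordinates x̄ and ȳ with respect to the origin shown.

x̄ = 53.77 cm, ȳ = 43.92 cm

bottom flange: A = 145 × 24 = 3480.00, centroid at (86.50, 12.00).
web: A = 14 × 110 = 1540.00, centroid at (7.00, 79.00).
top flange: A = 60 × 10 = 600.00, centroid at (-16.00, 139.00).
ΣA = 5620.00 cm²
ΣAx̄ = (3480.00)(86.50) + (1540.00)(7.00) + (600.00)(-16.00) = 302200.00 cm³
ΣAȳ = (3480.00)(12.00) + (1540.00)(79.00) + (600.00)(139.00) = 246820.00 cm³
x̄ = 302200.00 / 5620.00 = 53.77 cm
ȳ = 246820.00 / 5620.00 = 43.92 cm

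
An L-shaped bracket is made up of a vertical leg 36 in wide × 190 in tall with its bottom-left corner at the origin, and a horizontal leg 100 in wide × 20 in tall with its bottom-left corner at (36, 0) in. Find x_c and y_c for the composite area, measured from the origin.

x_c = 33.38 in, y_c = 75.77 in

Part | A | x̄ᵢ | ȳᵢ | A·x̄ᵢ | A·ȳᵢ
vertical leg | 6840.00 | 18.00 | 95.00 | 123120.00 | 649800.00
horizontal leg | 2000.00 | 86.00 | 10.00 | 172000.00 | 20000.00
Σ | 8840.00 |  |  | 295120.00 | 669800.00
x_c = 295120.00 / 8840.00 = 33.38 in
y_c = 669800.00 / 8840.00 = 75.77 in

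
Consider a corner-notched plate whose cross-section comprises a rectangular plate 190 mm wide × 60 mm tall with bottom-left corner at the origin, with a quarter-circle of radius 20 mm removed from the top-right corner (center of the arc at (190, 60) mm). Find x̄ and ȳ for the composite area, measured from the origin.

x̄ = 92.55 mm, ȳ = 29.39 mm

plate: A = 190 × 60 = 11400.00, centroid at (95.00, 30.00).
removed quarter-circle: A = −¼π·20² = -314.16, centroid at (181.51, 51.51).
ΣA = 11085.84 mm², ΣAx̄ = 1025976.41 mm³, ΣAȳ = 325817.11 mm³.
x̄ = 1025976.41/11085.84 = 92.55 mm; ȳ = 325817.11/11085.84 = 29.39 mm.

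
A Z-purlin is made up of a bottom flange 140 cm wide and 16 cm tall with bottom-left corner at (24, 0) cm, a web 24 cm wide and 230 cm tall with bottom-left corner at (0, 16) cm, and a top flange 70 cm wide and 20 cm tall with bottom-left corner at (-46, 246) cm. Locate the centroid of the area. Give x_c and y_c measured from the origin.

bottom flange: A = 140 × 16 = 2240.00, centroid at (94.00, 8.00).
web: A = 24 × 230 = 5520.00, centroid at (12.00, 131.00).
top flange: A = 70 × 20 = 1400.00, centroid at (-11.00, 256.00).
ΣA = 9160.00 cm², ΣAx_c = 261400.00 cm³, ΣAy_c = 1099440.00 cm³.
x_c = 261400.00/9160.00 = 28.54 cm; y_c = 1099440.00/9160.00 = 120.03 cm.

x_c = 28.54 cm, y_c = 120.03 cm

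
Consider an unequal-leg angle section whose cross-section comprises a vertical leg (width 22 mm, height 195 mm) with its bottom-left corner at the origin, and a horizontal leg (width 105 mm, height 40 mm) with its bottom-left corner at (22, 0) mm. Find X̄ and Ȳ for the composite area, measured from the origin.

X̄ = 42.41 mm, Ȳ = 59.16 mm

vertical leg: A = 22 × 195 = 4290.00, centroid at (11.00, 97.50).
horizontal leg: A = 105 × 40 = 4200.00, centroid at (74.50, 20.00).
ΣA = 8490.00 mm², ΣAX̄ = 360090.00 mm³, ΣAȲ = 502275.00 mm³.
X̄ = 360090.00/8490.00 = 42.41 mm; Ȳ = 502275.00/8490.00 = 59.16 mm.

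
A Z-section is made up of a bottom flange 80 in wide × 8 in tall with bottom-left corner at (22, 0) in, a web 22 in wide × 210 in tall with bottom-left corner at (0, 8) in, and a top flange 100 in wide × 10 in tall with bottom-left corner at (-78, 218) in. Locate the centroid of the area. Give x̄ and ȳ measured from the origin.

x̄ = 9.98 in, ȳ = 119.43 in

Part | A | x̄ᵢ | ȳᵢ | A·x̄ᵢ | A·ȳᵢ
bottom flange | 640.00 | 62.00 | 4.00 | 39680.00 | 2560.00
web | 4620.00 | 11.00 | 113.00 | 50820.00 | 522060.00
top flange | 1000.00 | -28.00 | 223.00 | -28000.00 | 223000.00
Σ | 6260.00 |  |  | 62500.00 | 747620.00
x̄ = 62500.00 / 6260.00 = 9.98 in
ȳ = 747620.00 / 6260.00 = 119.43 in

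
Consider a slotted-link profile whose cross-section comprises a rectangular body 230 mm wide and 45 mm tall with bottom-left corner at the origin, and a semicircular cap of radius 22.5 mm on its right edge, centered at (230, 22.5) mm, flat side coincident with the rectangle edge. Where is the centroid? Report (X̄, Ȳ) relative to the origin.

X̄ = 123.89 mm, Ȳ = 22.50 mm

Part | A | x̄ᵢ | ȳᵢ | A·x̄ᵢ | A·ȳᵢ
rectangular body | 10350.00 | 115.00 | 22.50 | 1190250.00 | 232875.00
semicircular end | 795.22 | 239.55 | 22.50 | 190493.35 | 17892.35
Σ | 11145.22 |  |  | 1380743.35 | 250767.35
X̄ = 1380743.35 / 11145.22 = 123.89 mm
Ȳ = 250767.35 / 11145.22 = 22.50 mm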